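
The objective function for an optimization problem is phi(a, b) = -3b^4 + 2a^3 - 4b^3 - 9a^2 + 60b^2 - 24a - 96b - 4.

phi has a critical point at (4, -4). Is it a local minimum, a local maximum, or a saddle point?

saddle point

The mixed partial ∂²phi/∂a∂b is 0, so the Hessian at any point is diag(phi_aa, phi_bb) = diag(6(2a - 3), 12(-3b^2 - 2b + 10)).
At (4, -4): H = diag(30, -360).
The eigenvalues have opposite signs, so H is indefinite: a saddle point.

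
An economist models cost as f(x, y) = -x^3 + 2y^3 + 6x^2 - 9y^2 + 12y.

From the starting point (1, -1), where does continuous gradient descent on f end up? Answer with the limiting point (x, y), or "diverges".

diverges

f is separable, so gradient descent decouples: x follows -∂f/∂x, y follows -∂f/∂y.
∂f/∂x = -3x(x - 4); at x=1 this is 9, so x decreases.
∂f/∂y = 6(y - 2)(y - 1); at y=-1 this is 36, so y decreases.
The y-coordinate has no critical point in that direction and runs off to infinity.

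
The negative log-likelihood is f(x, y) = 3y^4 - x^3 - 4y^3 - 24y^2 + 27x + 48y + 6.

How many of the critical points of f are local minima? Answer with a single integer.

f separates as a function of x plus a function of y, so ∇f=0 decouples.
∂f/∂x = -3(x - 3)(x + 3) = 0 at x ∈ {-3, 3}; ∂f/∂y = 12(y - 2)(y - 1)(y + 2) = 0 at y ∈ {-2, 1, 2}.
The Hessian is diagonal: diag(f_xx, f_yy). Second derivatives: f_xx(-3)=18, f_xx(3)=-18; f_yy(-2)=144, f_yy(1)=-36, f_yy(2)=48.
Local minima occur where both diagonal entries positive: (-3, -2), (-3, 2). Count: 2.

2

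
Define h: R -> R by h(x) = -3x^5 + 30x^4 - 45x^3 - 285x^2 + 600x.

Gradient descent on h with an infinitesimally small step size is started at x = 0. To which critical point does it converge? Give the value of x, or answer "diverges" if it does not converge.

h'(x) = -15(x - 5)(x - 4)(x - 1)(x + 2), so h'(0) = 600.
Gradient descent moves in the -h' direction, i.e. x is decreasing.
The nearest critical point in that direction is x = -2, where h'' = 1890 > 0 (a local minimum). The iterate converges there.

-2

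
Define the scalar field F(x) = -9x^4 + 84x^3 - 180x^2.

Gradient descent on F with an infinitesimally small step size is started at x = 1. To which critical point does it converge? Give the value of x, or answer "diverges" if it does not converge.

2

F'(x) = -36x(x - 5)(x - 2), so F'(1) = -144.
Gradient descent moves in the -F' direction, i.e. x is increasing.
The nearest critical point in that direction is x = 2, where F'' = 216 > 0 (a local minimum). The iterate converges there.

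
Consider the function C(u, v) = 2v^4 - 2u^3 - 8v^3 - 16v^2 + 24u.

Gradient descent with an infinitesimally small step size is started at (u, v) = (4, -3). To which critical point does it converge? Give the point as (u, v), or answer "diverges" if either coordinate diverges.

diverges

C is separable, so gradient descent decouples: u follows -∂C/∂u, v follows -∂C/∂v.
∂C/∂u = -6(u - 2)(u + 2); at u=4 this is -72, so u increases.
∂C/∂v = 8v(v - 4)(v + 1); at v=-3 this is -336, so v increases.
The u-coordinate has no critical point in that direction and runs off to infinity.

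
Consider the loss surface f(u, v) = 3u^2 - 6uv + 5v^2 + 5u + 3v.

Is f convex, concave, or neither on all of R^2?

convex

f is quadratic, so its Hessian is the constant matrix H = [[6, -6], [-6, 10]].
det(H) = 24, tr(H) = 16.
det(H) > 0 and tr(H) > 0, so H is positive definite everywhere: convex.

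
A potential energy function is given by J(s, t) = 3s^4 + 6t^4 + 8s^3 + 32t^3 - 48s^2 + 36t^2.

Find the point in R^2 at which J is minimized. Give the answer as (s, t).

J(s,t) separates as P(s) + Q(t), so its minimum is min P + min Q.
P'(s) = 12s(s - 2)(s + 4) vanishes at s ∈ {-4, 0, 2}; Q'(t) = 24t(t + 1)(t + 3) vanishes at t ∈ {-3, -1, 0}.
Local minima of P (where P''>0): P(-4)=-512, P(2)=-80. Local minima of Q: Q(-3)=-54, Q(0)=0.
So the global minimum of J is P(-4) + Q(-3) = -512 − 54 = -566, attained at (-4, -3).

(-4, -3)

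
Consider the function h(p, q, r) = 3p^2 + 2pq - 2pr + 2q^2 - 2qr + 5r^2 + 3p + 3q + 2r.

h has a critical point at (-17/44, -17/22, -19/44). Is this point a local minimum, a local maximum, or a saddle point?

The Hessian is constant: H = [[6, 2, -2], [2, 4, -2], [-2, -2, 10]].
Leading principal minors: Δ₁ = 6, Δ₂ = 20, Δ₃ = 176.
All leading minors are positive, so H is positive definite: a local minimum.

local minimum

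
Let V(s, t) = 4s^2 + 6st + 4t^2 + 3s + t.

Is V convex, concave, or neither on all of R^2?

convex

V is quadratic, so its Hessian is the constant matrix H = [[8, 6], [6, 8]].
det(H) = 28, tr(H) = 16.
det(H) > 0 and tr(H) > 0, so H is positive definite everywhere: convex.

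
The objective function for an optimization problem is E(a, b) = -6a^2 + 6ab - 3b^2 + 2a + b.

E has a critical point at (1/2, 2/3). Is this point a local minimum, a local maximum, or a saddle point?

The Hessian of E is constant: H = [[-12, 6], [6, -6]].
det(H) = (-12)·(-6) − 6² = 36.
det(H) > 0 and tr(H) = -18 < 0, so H is negative definite and the point is a local maximum.

local maximum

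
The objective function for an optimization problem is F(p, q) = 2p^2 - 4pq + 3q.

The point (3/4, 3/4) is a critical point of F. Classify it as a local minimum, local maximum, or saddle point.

The Hessian of F is constant: H = [[4, -4], [-4, 0]].
det(H) = 4·0 − (-4)² = -16.
Since det(H) < 0, H is indefinite and the critical point is a saddle point.

saddle point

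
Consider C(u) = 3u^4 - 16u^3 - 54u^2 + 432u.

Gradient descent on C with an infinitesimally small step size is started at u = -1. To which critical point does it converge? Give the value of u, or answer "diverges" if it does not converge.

-3

C'(u) = 12(u - 4)(u - 3)(u + 3), so C'(-1) = 480.
Gradient descent moves in the -C' direction, i.e. u is decreasing.
The nearest critical point in that direction is u = -3, where C'' = 504 > 0 (a local minimum). The iterate converges there.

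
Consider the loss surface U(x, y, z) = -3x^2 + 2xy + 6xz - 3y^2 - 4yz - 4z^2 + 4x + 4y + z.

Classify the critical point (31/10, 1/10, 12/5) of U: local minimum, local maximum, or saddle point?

The Hessian is constant: H = [[-6, 2, 6], [2, -6, -4], [6, -4, -8]].
Leading principal minors: Δ₁ = -6, Δ₂ = 32, Δ₃ = -40.
The minors alternate sign starting negative (−, +, −), so H is negative definite: a local maximum.

local maximum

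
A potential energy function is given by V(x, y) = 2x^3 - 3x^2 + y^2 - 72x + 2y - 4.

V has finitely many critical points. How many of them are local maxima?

V separates as a function of x plus a function of y, so ∇V=0 decouples.
∂V/∂x = 6(x - 4)(x + 3) = 0 at x ∈ {-3, 4}; ∂V/∂y = 2(y + 1) = 0 at y ∈ {-1}.
The Hessian is diagonal: diag(V_xx, V_yy). Second derivatives: V_xx(-3)=-42, V_xx(4)=42; V_yy(-1)=2.
Local maxima occur where both diagonal entries negative: none. Count: 0.

0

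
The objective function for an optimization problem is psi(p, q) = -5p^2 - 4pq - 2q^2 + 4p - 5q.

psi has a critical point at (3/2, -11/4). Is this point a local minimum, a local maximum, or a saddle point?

local maximum

The Hessian of psi is constant: H = [[-10, -4], [-4, -4]].
det(H) = (-10)·(-4) − (-4)² = 24.
det(H) > 0 and tr(H) = -14 < 0, so H is negative definite and the point is a local maximum.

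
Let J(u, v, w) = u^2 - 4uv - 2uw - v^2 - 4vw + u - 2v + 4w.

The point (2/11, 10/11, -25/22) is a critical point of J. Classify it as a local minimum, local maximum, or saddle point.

saddle point

The Hessian is constant: H = [[2, -4, -2], [-4, -2, -4], [-2, -4, 0]].
Leading principal minors: Δ₁ = 2, Δ₂ = -20, Δ₃ = -88.
The minors fit neither the all-positive nor the alternating-sign pattern, so H is indefinite: a saddle point.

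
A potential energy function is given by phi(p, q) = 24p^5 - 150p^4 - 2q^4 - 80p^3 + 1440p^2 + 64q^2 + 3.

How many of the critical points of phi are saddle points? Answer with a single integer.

phi separates as a function of p plus a function of q, so ∇phi=0 decouples.
∂phi/∂p = 120p(p - 4)(p - 3)(p + 2) = 0 at p ∈ {-2, 0, 3, 4}; ∂phi/∂q = -8q(q - 4)(q + 4) = 0 at q ∈ {-4, 0, 4}.
The Hessian is diagonal: diag(phi_pp, phi_qq). Second derivatives: phi_pp(-2)=-7200, phi_pp(0)=2880, phi_pp(3)=-1800, phi_pp(4)=2880; phi_qq(-4)=-256, phi_qq(0)=128, phi_qq(4)=-256.
Saddle points occur where the two diagonal entries have opposite signs: (-2, 0), (0, -4), (0, 4), (3, 0), (4, -4), (4, 4). Count: 6.

6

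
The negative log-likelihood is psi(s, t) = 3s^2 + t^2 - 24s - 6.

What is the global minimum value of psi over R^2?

-54

psi(s,t) separates as P(s) + Q(t) − 6, so its minimum is min P + min Q − 6.
P'(s) = 6s - 24 vanishes at s ∈ {4}; Q'(t) = 2t vanishes at t ∈ {0}.
Local minima of P (where P''>0): P(4)=-48. Local minima of Q: Q(0)=0.
So the global minimum of psi is P(4) + Q(0) − 6 = -48 + 0 − 6 = -54, attained at (4, 0).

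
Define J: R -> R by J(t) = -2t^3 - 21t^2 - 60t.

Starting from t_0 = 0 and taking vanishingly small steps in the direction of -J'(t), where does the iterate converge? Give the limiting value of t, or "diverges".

J'(t) = -6(t + 2)(t + 5), so J'(0) = -60.
Gradient descent moves in the -J' direction, i.e. t is increasing.
There is no critical point above t=0, and J' keeps the same sign, so the iterate runs off to +∞.

diverges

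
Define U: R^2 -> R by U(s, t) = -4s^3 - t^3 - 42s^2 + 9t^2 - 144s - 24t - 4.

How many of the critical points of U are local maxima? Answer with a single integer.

1

U separates as a function of s plus a function of t, so ∇U=0 decouples.
∂U/∂s = -12(s + 3)(s + 4) = 0 at s ∈ {-4, -3}; ∂U/∂t = -3(t - 4)(t - 2) = 0 at t ∈ {2, 4}.
The Hessian is diagonal: diag(U_ss, U_tt). Second derivatives: U_ss(-4)=12, U_ss(-3)=-12; U_tt(2)=6, U_tt(4)=-6.
Local maxima occur where both diagonal entries negative: (-3, 4). Count: 1.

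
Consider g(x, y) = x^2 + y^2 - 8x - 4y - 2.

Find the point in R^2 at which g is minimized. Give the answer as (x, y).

(4, 2)

g(x,y) separates as P(x) + Q(y) − 2, so its minimum is min P + min Q − 2.
P'(x) = 2x - 8 vanishes at x ∈ {4}; Q'(y) = 2y - 4 vanishes at y ∈ {2}.
Local minima of P (where P''>0): P(4)=-16. Local minima of Q: Q(2)=-4.
So the global minimum of g is P(4) + Q(2) − 2 = -16 − 4 − 2 = -22, attained at (4, 2).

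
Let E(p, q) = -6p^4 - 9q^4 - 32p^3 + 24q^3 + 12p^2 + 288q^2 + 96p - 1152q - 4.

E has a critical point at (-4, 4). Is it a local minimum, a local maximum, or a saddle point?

local maximum

The mixed partial ∂²E/∂p∂q is 0, so the Hessian at any point is diag(E_pp, E_qq) = diag(24(-3p^2 - 8p + 1), 36(-3q^2 + 4q + 16)).
At (-4, 4): H = diag(-360, -576).
Both eigenvalues are negative, so H is negative definite: a local maximum.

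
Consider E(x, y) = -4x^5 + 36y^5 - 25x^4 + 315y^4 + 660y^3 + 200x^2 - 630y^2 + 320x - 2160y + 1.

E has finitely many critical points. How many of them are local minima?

4

E separates as a function of x plus a function of y, so ∇E=0 decouples.
∂E/∂x = -20(x - 2)(x + 1)(x + 2)(x + 4) = 0 at x ∈ {-4, -2, -1, 2}; ∂E/∂y = 180(y - 1)(y + 1)(y + 3)(y + 4) = 0 at y ∈ {-4, -3, -1, 1}.
The Hessian is diagonal: diag(E_xx, E_yy). Second derivatives: E_xx(-4)=720, E_xx(-2)=-160, E_xx(-1)=180, E_xx(2)=-1440; E_yy(-4)=-2700, E_yy(-3)=1440, E_yy(-1)=-2160, E_yy(1)=7200.
Local minima occur where both diagonal entries positive: (-4, -3), (-4, 1), (-1, -3), (-1, 1). Count: 4.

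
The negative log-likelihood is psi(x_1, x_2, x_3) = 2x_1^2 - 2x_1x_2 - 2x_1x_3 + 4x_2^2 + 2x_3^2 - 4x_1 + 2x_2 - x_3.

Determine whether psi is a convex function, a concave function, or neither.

psi is quadratic, so its Hessian is the constant matrix H = [[4, -2, -2], [-2, 8, 0], [-2, 0, 4]].
Leading principal minors: 4, 28, 80.
All positive ⇒ H ≻ 0 ⇒ convex.

convex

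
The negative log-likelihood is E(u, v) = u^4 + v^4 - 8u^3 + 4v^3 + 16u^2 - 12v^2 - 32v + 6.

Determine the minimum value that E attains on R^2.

E(u,v) separates as P(u) + Q(v) + 6, so its minimum is min P + min Q + 6.
P'(u) = 4u(u - 4)(u - 2) vanishes at u ∈ {0, 2, 4}; Q'(v) = 4(v - 2)(v + 1)(v + 4) vanishes at v ∈ {-4, -1, 2}.
Local minima of P (where P''>0): P(0)=0, P(4)=0. Local minima of Q: Q(-4)=-64, Q(2)=-64.
So the global minimum of E is P(0) + Q(-4) + 6 = 0 − 64 + 6 = -58, attained at (0, -4).

-58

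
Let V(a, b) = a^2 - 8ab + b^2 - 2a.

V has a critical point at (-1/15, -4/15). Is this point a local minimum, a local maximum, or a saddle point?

The Hessian of V is constant: H = [[2, -8], [-8, 2]].
det(H) = 2·2 − (-8)² = -60.
Since det(H) < 0, H is indefinite and the critical point is a saddle point.

saddle point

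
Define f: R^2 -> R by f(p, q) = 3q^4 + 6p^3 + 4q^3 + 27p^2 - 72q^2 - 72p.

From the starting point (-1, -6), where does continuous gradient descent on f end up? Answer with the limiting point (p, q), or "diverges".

(1, -4)

f is separable, so gradient descent decouples: p follows -∂f/∂p, q follows -∂f/∂q.
∂f/∂p = 18(p - 1)(p + 4); at p=-1 this is -108, so p increases.
∂f/∂q = 12q(q - 3)(q + 4); at q=-6 this is -1296, so q increases.
p converges to its nearest critical value 1 (a local min of the p-part); q converges to -4. The iterate converges to (1, -4).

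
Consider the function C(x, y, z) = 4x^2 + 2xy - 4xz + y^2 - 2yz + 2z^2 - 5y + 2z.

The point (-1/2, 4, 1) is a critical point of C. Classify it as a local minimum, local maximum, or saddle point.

local minimum

The Hessian is constant: H = [[8, 2, -4], [2, 2, -2], [-4, -2, 4]].
Leading principal minors: Δ₁ = 8, Δ₂ = 12, Δ₃ = 16.
All leading minors are positive, so H is positive definite: a local minimum.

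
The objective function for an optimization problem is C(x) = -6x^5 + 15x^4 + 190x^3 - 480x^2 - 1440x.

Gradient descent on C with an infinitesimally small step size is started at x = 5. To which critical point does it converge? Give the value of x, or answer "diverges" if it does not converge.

C'(x) = -30(x - 4)(x - 3)(x + 1)(x + 4), so C'(5) = -3240.
Gradient descent moves in the -C' direction, i.e. x is increasing.
There is no critical point above x=5, and C' keeps the same sign, so the iterate runs off to +∞.

diverges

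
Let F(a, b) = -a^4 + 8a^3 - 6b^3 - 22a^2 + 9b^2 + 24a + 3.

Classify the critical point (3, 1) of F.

local maximum

The mixed partial ∂²F/∂a∂b is 0, so the Hessian at any point is diag(F_aa, F_bb) = diag(4(-3a^2 + 12a - 11), 18(-2b + 1)).
At (3, 1): H = diag(-8, -18).
Both eigenvalues are negative, so H is negative definite: a local maximum.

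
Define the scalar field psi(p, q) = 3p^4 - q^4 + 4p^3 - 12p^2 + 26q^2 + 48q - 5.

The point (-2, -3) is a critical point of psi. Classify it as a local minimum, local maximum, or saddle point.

saddle point

The mixed partial ∂²psi/∂p∂q is 0, so the Hessian at any point is diag(psi_pp, psi_qq) = diag(12(3p^2 + 2p - 2), 4(-3q^2 + 13)).
At (-2, -3): H = diag(72, -56).
The eigenvalues have opposite signs, so H is indefinite: a saddle point.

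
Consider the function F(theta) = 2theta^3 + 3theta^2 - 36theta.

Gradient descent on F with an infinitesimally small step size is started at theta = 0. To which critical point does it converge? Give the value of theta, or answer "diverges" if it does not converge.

F'(theta) = 6(theta - 2)(theta + 3), so F'(0) = -36.
Gradient descent moves in the -F' direction, i.e. theta is increasing.
The nearest critical point in that direction is theta = 2, where F'' = 30 > 0 (a local minimum). The iterate converges there.

2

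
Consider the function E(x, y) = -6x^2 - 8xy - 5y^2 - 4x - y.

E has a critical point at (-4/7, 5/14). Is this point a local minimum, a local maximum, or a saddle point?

The Hessian of E is constant: H = [[-12, -8], [-8, -10]].
det(H) = (-12)·(-10) − (-8)² = 56.
det(H) > 0 and tr(H) = -22 < 0, so H is negative definite and the point is a local maximum.

local maximum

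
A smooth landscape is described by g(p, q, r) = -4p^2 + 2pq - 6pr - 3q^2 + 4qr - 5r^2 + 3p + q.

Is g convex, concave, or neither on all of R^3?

g is quadratic, so its Hessian is the constant matrix H = [[-8, 2, -6], [2, -6, 4], [-6, 4, -10]].
Leading principal minors: -8, 44, -192.
Signs alternate −, +, − ⇒ H ≺ 0 ⇒ concave.

concave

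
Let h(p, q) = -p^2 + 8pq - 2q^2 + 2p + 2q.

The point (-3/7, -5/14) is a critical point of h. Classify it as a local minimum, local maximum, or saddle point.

The Hessian of h is constant: H = [[-2, 8], [8, -4]].
det(H) = (-2)·(-4) − 8² = -56.
Since det(H) < 0, H is indefinite and the critical point is a saddle point.

saddle point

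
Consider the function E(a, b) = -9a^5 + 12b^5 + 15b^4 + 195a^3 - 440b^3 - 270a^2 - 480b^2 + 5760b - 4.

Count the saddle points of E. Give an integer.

E separates as a function of a plus a function of b, so ∇E=0 decouples.
∂E/∂a = -45a(a - 3)(a - 1)(a + 4) = 0 at a ∈ {-4, 0, 1, 3}; ∂E/∂b = 60(b - 4)(b - 2)(b + 3)(b + 4) = 0 at b ∈ {-4, -3, 2, 4}.
The Hessian is diagonal: diag(E_aa, E_bb). Second derivatives: E_aa(-4)=6300, E_aa(0)=-540, E_aa(1)=450, E_aa(3)=-1890; E_bb(-4)=-2880, E_bb(-3)=2100, E_bb(2)=-3600, E_bb(4)=6720.
Saddle points occur where the two diagonal entries have opposite signs: (-4, -4), (-4, 2), (0, -3), (0, 4), (1, -4), (1, 2), (3, -3), (3, 4). Count: 8.

8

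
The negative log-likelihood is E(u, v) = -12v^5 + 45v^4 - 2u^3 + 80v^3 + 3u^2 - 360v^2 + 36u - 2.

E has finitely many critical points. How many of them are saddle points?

E separates as a function of u plus a function of v, so ∇E=0 decouples.
∂E/∂u = -6(u - 3)(u + 2) = 0 at u ∈ {-2, 3}; ∂E/∂v = -60v(v - 3)(v - 2)(v + 2) = 0 at v ∈ {-2, 0, 2, 3}.
The Hessian is diagonal: diag(E_uu, E_vv). Second derivatives: E_uu(-2)=30, E_uu(3)=-30; E_vv(-2)=2400, E_vv(0)=-720, E_vv(2)=480, E_vv(3)=-900.
Saddle points occur where the two diagonal entries have opposite signs: (-2, 0), (-2, 3), (3, -2), (3, 2). Count: 4.

4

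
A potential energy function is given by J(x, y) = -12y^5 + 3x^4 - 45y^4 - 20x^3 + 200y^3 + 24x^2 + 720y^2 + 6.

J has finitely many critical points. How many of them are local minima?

J separates as a function of x plus a function of y, so ∇J=0 decouples.
∂J/∂x = 12x(x - 4)(x - 1) = 0 at x ∈ {0, 1, 4}; ∂J/∂y = -60y(y - 3)(y + 2)(y + 4) = 0 at y ∈ {-4, -2, 0, 3}.
The Hessian is diagonal: diag(J_xx, J_yy). Second derivatives: J_xx(0)=48, J_xx(1)=-36, J_xx(4)=144; J_yy(-4)=3360, J_yy(-2)=-1200, J_yy(0)=1440, J_yy(3)=-6300.
Local minima occur where both diagonal entries positive: (0, -4), (0, 0), (4, -4), (4, 0). Count: 4.

4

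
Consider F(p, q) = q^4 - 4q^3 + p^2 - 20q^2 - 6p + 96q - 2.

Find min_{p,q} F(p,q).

-290

F(p,q) separates as A(p) + B(q) − 2, so its minimum is min A + min B − 2.
A'(p) = 2p - 6 vanishes at p ∈ {3}; B'(q) = 4(q - 4)(q - 2)(q + 3) vanishes at q ∈ {-3, 2, 4}.
Local minima of A (where A''>0): A(3)=-9. Local minima of B: B(-3)=-279, B(4)=64.
So the global minimum of F is A(3) + B(-3) − 2 = -9 − 279 − 2 = -290, attained at (3, -3).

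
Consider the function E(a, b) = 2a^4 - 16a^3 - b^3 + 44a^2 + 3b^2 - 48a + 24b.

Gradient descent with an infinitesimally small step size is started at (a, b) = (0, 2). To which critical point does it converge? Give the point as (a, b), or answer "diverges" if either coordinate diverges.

E is separable, so gradient descent decouples: a follows -∂E/∂a, b follows -∂E/∂b.
∂E/∂a = 8(a - 3)(a - 2)(a - 1); at a=0 this is -48, so a increases.
∂E/∂b = -3(b - 4)(b + 2); at b=2 this is 24, so b decreases.
a converges to its nearest critical value 1 (a local min of the a-part); b converges to -2. The iterate converges to (1, -2).

(1, -2)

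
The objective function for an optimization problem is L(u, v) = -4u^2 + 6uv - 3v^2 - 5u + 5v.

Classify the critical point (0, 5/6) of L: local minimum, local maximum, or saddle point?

local maximum

The Hessian of L is constant: H = [[-8, 6], [6, -6]].
det(H) = (-8)·(-6) − 6² = 12.
det(H) > 0 and tr(H) = -14 < 0, so H is negative definite and the point is a local maximum.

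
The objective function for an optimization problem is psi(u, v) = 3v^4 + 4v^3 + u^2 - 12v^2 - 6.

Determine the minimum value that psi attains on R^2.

psi(u,v) separates as P(u) + Q(v) − 6, so its minimum is min P + min Q − 6.
P'(u) = 2u vanishes at u ∈ {0}; Q'(v) = 12v(v - 1)(v + 2) vanishes at v ∈ {-2, 0, 1}.
Local minima of P (where P''>0): P(0)=0. Local minima of Q: Q(-2)=-32, Q(1)=-5.
So the global minimum of psi is P(0) + Q(-2) − 6 = 0 − 32 − 6 = -38, attained at (0, -2).

-38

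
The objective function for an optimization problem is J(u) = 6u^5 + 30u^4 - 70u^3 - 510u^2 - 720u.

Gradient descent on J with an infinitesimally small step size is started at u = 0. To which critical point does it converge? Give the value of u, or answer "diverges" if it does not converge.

J'(u) = 30(u - 3)(u + 1)(u + 2)(u + 4), so J'(0) = -720.
Gradient descent moves in the -J' direction, i.e. u is increasing.
The nearest critical point in that direction is u = 3, where J'' = 4200 > 0 (a local minimum). The iterate converges there.

3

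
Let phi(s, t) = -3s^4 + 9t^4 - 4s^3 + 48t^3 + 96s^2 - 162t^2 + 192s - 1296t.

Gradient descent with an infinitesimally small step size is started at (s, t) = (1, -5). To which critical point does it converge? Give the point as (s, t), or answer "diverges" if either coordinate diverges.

(-1, -4)

phi is separable, so gradient descent decouples: s follows -∂phi/∂s, t follows -∂phi/∂t.
∂phi/∂s = -12(s - 4)(s + 1)(s + 4); at s=1 this is 360, so s decreases.
∂phi/∂t = 36(t - 3)(t + 3)(t + 4); at t=-5 this is -576, so t increases.
s converges to its nearest critical value -1 (a local min of the s-part); t converges to -4. The iterate converges to (-1, -4).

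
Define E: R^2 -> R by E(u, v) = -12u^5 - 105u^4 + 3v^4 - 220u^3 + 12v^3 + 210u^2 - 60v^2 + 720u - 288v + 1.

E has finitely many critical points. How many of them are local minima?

E separates as a function of u plus a function of v, so ∇E=0 decouples.
∂E/∂u = -60(u - 1)(u + 1)(u + 3)(u + 4) = 0 at u ∈ {-4, -3, -1, 1}; ∂E/∂v = 12(v - 3)(v + 2)(v + 4) = 0 at v ∈ {-4, -2, 3}.
The Hessian is diagonal: diag(E_uu, E_vv). Second derivatives: E_uu(-4)=900, E_uu(-3)=-480, E_uu(-1)=720, E_uu(1)=-2400; E_vv(-4)=168, E_vv(-2)=-120, E_vv(3)=420.
Local minima occur where both diagonal entries positive: (-4, -4), (-4, 3), (-1, -4), (-1, 3). Count: 4.

4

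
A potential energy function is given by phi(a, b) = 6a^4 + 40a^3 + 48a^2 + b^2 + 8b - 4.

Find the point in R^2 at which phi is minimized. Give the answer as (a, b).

(-4, -4)

phi(a,b) separates as P(a) + Q(b) − 4, so its minimum is min P + min Q − 4.
P'(a) = 24a(a + 1)(a + 4) vanishes at a ∈ {-4, -1, 0}; Q'(b) = 2b + 8 vanishes at b ∈ {-4}.
Local minima of P (where P''>0): P(-4)=-256, P(0)=0. Local minima of Q: Q(-4)=-16.
So the global minimum of phi is P(-4) + Q(-4) − 4 = -256 − 16 − 4 = -276, attained at (-4, -4).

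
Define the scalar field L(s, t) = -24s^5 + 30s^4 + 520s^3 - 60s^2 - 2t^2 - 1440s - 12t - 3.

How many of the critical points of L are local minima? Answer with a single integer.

L separates as a function of s plus a function of t, so ∇L=0 decouples.
∂L/∂s = -120(s - 4)(s - 1)(s + 1)(s + 3) = 0 at s ∈ {-3, -1, 1, 4}; ∂L/∂t = -4(t + 3) = 0 at t ∈ {-3}.
The Hessian is diagonal: diag(L_ss, L_tt). Second derivatives: L_ss(-3)=6720, L_ss(-1)=-2400, L_ss(1)=2880, L_ss(4)=-12600; L_tt(-3)=-4.
Local minima occur where both diagonal entries positive: none. Count: 0.

0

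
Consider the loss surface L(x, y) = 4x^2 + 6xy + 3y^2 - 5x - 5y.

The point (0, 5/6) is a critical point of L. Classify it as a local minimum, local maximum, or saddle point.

The Hessian of L is constant: H = [[8, 6], [6, 6]].
det(H) = 8·6 − 6² = 12.
det(H) > 0 and tr(H) = 14 > 0, so H is positive definite and the point is a local minimum.

local minimum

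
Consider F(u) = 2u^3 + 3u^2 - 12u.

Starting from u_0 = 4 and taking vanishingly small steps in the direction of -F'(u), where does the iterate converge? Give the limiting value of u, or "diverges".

F'(u) = 6(u - 1)(u + 2), so F'(4) = 108.
Gradient descent moves in the -F' direction, i.e. u is decreasing.
The nearest critical point in that direction is u = 1, where F'' = 18 > 0 (a local minimum). The iterate converges there.

1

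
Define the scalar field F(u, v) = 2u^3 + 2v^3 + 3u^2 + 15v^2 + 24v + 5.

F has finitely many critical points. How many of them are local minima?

F separates as a function of u plus a function of v, so ∇F=0 decouples.
∂F/∂u = 6u(u + 1) = 0 at u ∈ {-1, 0}; ∂F/∂v = 6(v + 1)(v + 4) = 0 at v ∈ {-4, -1}.
The Hessian is diagonal: diag(F_uu, F_vv). Second derivatives: F_uu(-1)=-6, F_uu(0)=6; F_vv(-4)=-18, F_vv(-1)=18.
Local minima occur where both diagonal entries positive: (0, -1). Count: 1.

1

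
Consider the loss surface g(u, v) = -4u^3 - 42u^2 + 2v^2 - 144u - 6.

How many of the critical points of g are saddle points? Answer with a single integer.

g separates as a function of u plus a function of v, so ∇g=0 decouples.
∂g/∂u = -12(u + 3)(u + 4) = 0 at u ∈ {-4, -3}; ∂g/∂v = 4v = 0 at v ∈ {0}.
The Hessian is diagonal: diag(g_uu, g_vv). Second derivatives: g_uu(-4)=12, g_uu(-3)=-12; g_vv(0)=4.
Saddle points occur where the two diagonal entries have opposite signs: (-3, 0). Count: 1.

1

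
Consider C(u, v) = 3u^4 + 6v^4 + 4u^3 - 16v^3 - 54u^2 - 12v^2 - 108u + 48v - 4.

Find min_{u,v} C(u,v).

-501

C(u,v) separates as P(u) + Q(v) − 4, so its minimum is min P + min Q − 4.
P'(u) = 12(u - 3)(u + 1)(u + 3) vanishes at u ∈ {-3, -1, 3}; Q'(v) = 24(v - 2)(v - 1)(v + 1) vanishes at v ∈ {-1, 1, 2}.
Local minima of P (where P''>0): P(-3)=-27, P(3)=-459. Local minima of Q: Q(-1)=-38, Q(2)=16.
So the global minimum of C is P(3) + Q(-1) − 4 = -459 − 38 − 4 = -501, attained at (3, -1).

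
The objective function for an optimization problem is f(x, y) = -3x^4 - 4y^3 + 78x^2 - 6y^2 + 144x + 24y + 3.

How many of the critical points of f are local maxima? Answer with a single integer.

2

f separates as a function of x plus a function of y, so ∇f=0 decouples.
∂f/∂x = -12(x - 4)(x + 1)(x + 3) = 0 at x ∈ {-3, -1, 4}; ∂f/∂y = -12(y - 1)(y + 2) = 0 at y ∈ {-2, 1}.
The Hessian is diagonal: diag(f_xx, f_yy). Second derivatives: f_xx(-3)=-168, f_xx(-1)=120, f_xx(4)=-420; f_yy(-2)=36, f_yy(1)=-36.
Local maxima occur where both diagonal entries negative: (-3, 1), (4, 1). Count: 2.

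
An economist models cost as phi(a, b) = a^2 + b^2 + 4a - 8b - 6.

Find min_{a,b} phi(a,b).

-26

phi(a,b) separates as P(a) + Q(b) − 6, so its minimum is min P + min Q − 6.
P'(a) = 2a + 4 vanishes at a ∈ {-2}; Q'(b) = 2b - 8 vanishes at b ∈ {4}.
Local minima of P (where P''>0): P(-2)=-4. Local minima of Q: Q(4)=-16.
So the global minimum of phi is P(-2) + Q(4) − 6 = -4 − 16 − 6 = -26, attained at (-2, 4).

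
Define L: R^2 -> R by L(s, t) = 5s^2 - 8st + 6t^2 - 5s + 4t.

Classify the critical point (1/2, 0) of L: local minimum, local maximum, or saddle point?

local minimum

The Hessian of L is constant: H = [[10, -8], [-8, 12]].
det(H) = 10·12 − (-8)² = 56.
det(H) > 0 and tr(H) = 22 > 0, so H is positive definite and the point is a local minimum.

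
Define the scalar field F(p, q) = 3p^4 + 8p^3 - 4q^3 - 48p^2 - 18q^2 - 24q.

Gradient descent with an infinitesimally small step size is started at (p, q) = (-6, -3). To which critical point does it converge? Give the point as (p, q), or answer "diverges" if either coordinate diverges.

F is separable, so gradient descent decouples: p follows -∂F/∂p, q follows -∂F/∂q.
∂F/∂p = 12p(p - 2)(p + 4); at p=-6 this is -1152, so p increases.
∂F/∂q = -12(q + 1)(q + 2); at q=-3 this is -24, so q increases.
p converges to its nearest critical value -4 (a local min of the p-part); q converges to -2. The iterate converges to (-4, -2).

(-4, -2)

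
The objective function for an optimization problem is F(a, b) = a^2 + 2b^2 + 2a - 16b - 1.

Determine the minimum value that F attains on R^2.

-34

F(a,b) separates as P(a) + Q(b) − 1, so its minimum is min P + min Q − 1.
P'(a) = 2a + 2 vanishes at a ∈ {-1}; Q'(b) = 4b - 16 vanishes at b ∈ {4}.
Local minima of P (where P''>0): P(-1)=-1. Local minima of Q: Q(4)=-32.
So the global minimum of F is P(-1) + Q(4) − 1 = -1 − 32 − 1 = -34, attained at (-1, 4).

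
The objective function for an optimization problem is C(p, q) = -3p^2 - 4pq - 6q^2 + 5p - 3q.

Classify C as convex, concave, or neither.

concave

C is quadratic, so its Hessian is the constant matrix H = [[-6, -4], [-4, -12]].
det(H) = 56, tr(H) = -18.
det(H) > 0 and tr(H) < 0, so H is negative definite everywhere: concave.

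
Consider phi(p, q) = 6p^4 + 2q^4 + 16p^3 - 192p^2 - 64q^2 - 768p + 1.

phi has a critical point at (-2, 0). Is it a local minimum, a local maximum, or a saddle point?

The mixed partial ∂²phi/∂p∂q is 0, so the Hessian at any point is diag(phi_pp, phi_qq) = diag(24(3p^2 + 4p - 16), 8(3q^2 - 16)).
At (-2, 0): H = diag(-288, -128).
Both eigenvalues are negative, so H is negative definite: a local maximum.

local maximum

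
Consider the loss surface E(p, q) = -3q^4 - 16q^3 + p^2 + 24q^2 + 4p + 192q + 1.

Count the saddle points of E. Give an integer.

2

E separates as a function of p plus a function of q, so ∇E=0 decouples.
∂E/∂p = 2(p + 2) = 0 at p ∈ {-2}; ∂E/∂q = -12(q - 2)(q + 2)(q + 4) = 0 at q ∈ {-4, -2, 2}.
The Hessian is diagonal: diag(E_pp, E_qq). Second derivatives: E_pp(-2)=2; E_qq(-4)=-144, E_qq(-2)=96, E_qq(2)=-288.
Saddle points occur where the two diagonal entries have opposite signs: (-2, -4), (-2, 2). Count: 2.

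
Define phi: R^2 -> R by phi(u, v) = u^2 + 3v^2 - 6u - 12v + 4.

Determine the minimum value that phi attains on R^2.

phi(u,v) separates as P(u) + Q(v) + 4, so its minimum is min P + min Q + 4.
P'(u) = 2u - 6 vanishes at u ∈ {3}; Q'(v) = 6v - 12 vanishes at v ∈ {2}.
Local minima of P (where P''>0): P(3)=-9. Local minima of Q: Q(2)=-12.
So the global minimum of phi is P(3) + Q(2) + 4 = -9 − 12 + 4 = -17, attained at (3, 2).

-17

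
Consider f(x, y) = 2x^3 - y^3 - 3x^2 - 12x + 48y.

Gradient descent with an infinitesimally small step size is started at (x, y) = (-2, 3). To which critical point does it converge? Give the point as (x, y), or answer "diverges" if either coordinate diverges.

f is separable, so gradient descent decouples: x follows -∂f/∂x, y follows -∂f/∂y.
∂f/∂x = 6(x - 2)(x + 1); at x=-2 this is 24, so x decreases.
∂f/∂y = -3(y - 4)(y + 4); at y=3 this is 21, so y decreases.
The x-coordinate has no critical point in that direction and runs off to infinity.

diverges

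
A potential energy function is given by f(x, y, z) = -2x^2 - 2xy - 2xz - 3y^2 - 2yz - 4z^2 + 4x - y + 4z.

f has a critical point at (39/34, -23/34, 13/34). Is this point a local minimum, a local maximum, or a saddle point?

The Hessian is constant: H = [[-4, -2, -2], [-2, -6, -2], [-2, -2, -8]].
Leading principal minors: Δ₁ = -4, Δ₂ = 20, Δ₃ = -136.
The minors alternate sign starting negative (−, +, −), so H is negative definite: a local maximum.

local maximum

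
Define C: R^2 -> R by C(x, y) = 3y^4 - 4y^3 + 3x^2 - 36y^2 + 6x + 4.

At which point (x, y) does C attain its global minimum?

(-1, 3)

C(x,y) separates as P(x) + Q(y) + 4, so its minimum is min P + min Q + 4.
P'(x) = 6x + 6 vanishes at x ∈ {-1}; Q'(y) = 12y(y - 3)(y + 2) vanishes at y ∈ {-2, 0, 3}.
Local minima of P (where P''>0): P(-1)=-3. Local minima of Q: Q(-2)=-64, Q(3)=-189.
So the global minimum of C is P(-1) + Q(3) + 4 = -3 − 189 + 4 = -188, attained at (-1, 3).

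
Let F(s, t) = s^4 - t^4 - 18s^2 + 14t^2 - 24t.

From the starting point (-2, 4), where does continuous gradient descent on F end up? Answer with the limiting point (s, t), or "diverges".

F is separable, so gradient descent decouples: s follows -∂F/∂s, t follows -∂F/∂t.
∂F/∂s = 4s(s - 3)(s + 3); at s=-2 this is 40, so s decreases.
∂F/∂t = -4(t - 2)(t - 1)(t + 3); at t=4 this is -168, so t increases.
The t-coordinate has no critical point in that direction and runs off to infinity.

diverges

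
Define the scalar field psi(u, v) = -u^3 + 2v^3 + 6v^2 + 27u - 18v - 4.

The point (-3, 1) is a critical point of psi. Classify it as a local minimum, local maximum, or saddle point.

The mixed partial ∂²psi/∂u∂v is 0, so the Hessian at any point is diag(psi_uu, psi_vv) = diag(-6u, 12(v + 1)).
At (-3, 1): H = diag(18, 24).
Both eigenvalues are positive, so H is positive definite: a local minimum.

local minimum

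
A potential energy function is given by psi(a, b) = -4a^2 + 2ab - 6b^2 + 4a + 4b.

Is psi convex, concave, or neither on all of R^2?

psi is quadratic, so its Hessian is the constant matrix H = [[-8, 2], [2, -12]].
det(H) = 92, tr(H) = -20.
det(H) > 0 and tr(H) < 0, so H is negative definite everywhere: concave.

concave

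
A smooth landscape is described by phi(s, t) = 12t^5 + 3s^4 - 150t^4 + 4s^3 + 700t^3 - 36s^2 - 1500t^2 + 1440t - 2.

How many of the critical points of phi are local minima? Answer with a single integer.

phi separates as a function of s plus a function of t, so ∇phi=0 decouples.
∂phi/∂s = 12s(s - 2)(s + 3) = 0 at s ∈ {-3, 0, 2}; ∂phi/∂t = 60(t - 4)(t - 3)(t - 2)(t - 1) = 0 at t ∈ {1, 2, 3, 4}.
The Hessian is diagonal: diag(phi_ss, phi_tt). Second derivatives: phi_ss(-3)=180, phi_ss(0)=-72, phi_ss(2)=120; phi_tt(1)=-360, phi_tt(2)=120, phi_tt(3)=-120, phi_tt(4)=360.
Local minima occur where both diagonal entries positive: (-3, 2), (-3, 4), (2, 2), (2, 4). Count: 4.

4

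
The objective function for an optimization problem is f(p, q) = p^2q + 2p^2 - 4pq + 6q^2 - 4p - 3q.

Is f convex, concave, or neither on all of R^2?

The term p^2q is cubic, so the Hessian is not constant.
∂²f/∂p² = 2q + 4, which takes both signs as q varies (negative for sufficiently negative q). A diagonal entry of the Hessian changing sign means the Hessian is neither positive- nor negative-semidefinite on all of R^2.

neither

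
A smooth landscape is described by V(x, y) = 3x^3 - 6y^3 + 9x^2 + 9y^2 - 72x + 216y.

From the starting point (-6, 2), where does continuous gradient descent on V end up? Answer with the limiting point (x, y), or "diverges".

diverges

V is separable, so gradient descent decouples: x follows -∂V/∂x, y follows -∂V/∂y.
∂V/∂x = 9(x - 2)(x + 4); at x=-6 this is 144, so x decreases.
∂V/∂y = -18(y - 4)(y + 3); at y=2 this is 180, so y decreases.
The x-coordinate has no critical point in that direction and runs off to infinity.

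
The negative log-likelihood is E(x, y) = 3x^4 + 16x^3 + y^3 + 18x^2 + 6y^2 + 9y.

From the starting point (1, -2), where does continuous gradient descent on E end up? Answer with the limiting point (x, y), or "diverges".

(0, -1)

E is separable, so gradient descent decouples: x follows -∂E/∂x, y follows -∂E/∂y.
∂E/∂x = 12x(x + 1)(x + 3); at x=1 this is 96, so x decreases.
∂E/∂y = 3(y + 1)(y + 3); at y=-2 this is -3, so y increases.
x converges to its nearest critical value 0 (a local min of the x-part); y converges to -1. The iterate converges to (0, -1).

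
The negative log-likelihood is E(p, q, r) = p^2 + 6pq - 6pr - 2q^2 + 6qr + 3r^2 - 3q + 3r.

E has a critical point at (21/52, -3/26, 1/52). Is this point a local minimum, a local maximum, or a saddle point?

The Hessian is constant: H = [[2, 6, -6], [6, -4, 6], [-6, 6, 6]].
Leading principal minors: Δ₁ = 2, Δ₂ = -44, Δ₃ = -624.
The minors fit neither the all-positive nor the alternating-sign pattern, so H is indefinite: a saddle point.

saddle point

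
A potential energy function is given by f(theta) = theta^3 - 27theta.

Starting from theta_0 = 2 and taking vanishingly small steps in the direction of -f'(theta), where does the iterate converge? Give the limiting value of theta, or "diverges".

3

f'(theta) = 3(theta - 3)(theta + 3), so f'(2) = -15.
Gradient descent moves in the -f' direction, i.e. theta is increasing.
The nearest critical point in that direction is theta = 3, where f'' = 18 > 0 (a local minimum). The iterate converges there.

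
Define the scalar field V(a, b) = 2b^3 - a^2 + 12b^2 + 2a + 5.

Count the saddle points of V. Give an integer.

V separates as a function of a plus a function of b, so ∇V=0 decouples.
∂V/∂a = -2(a - 1) = 0 at a ∈ {1}; ∂V/∂b = 6b(b + 4) = 0 at b ∈ {-4, 0}.
The Hessian is diagonal: diag(V_aa, V_bb). Second derivatives: V_aa(1)=-2; V_bb(-4)=-24, V_bb(0)=24.
Saddle points occur where the two diagonal entries have opposite signs: (1, 0). Count: 1.

1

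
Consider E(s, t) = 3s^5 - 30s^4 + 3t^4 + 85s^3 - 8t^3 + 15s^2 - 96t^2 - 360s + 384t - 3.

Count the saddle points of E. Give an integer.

6

E separates as a function of s plus a function of t, so ∇E=0 decouples.
∂E/∂s = 15(s - 4)(s - 3)(s - 2)(s + 1) = 0 at s ∈ {-1, 2, 3, 4}; ∂E/∂t = 12(t - 4)(t - 2)(t + 4) = 0 at t ∈ {-4, 2, 4}.
The Hessian is diagonal: diag(E_ss, E_tt). Second derivatives: E_ss(-1)=-900, E_ss(2)=90, E_ss(3)=-60, E_ss(4)=150; E_tt(-4)=576, E_tt(2)=-144, E_tt(4)=192.
Saddle points occur where the two diagonal entries have opposite signs: (-1, -4), (-1, 4), (2, 2), (3, -4), (3, 4), (4, 2). Count: 6.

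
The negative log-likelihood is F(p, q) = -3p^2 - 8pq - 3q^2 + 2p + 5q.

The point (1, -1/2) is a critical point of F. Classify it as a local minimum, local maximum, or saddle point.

saddle point

The Hessian of F is constant: H = [[-6, -8], [-8, -6]].
det(H) = (-6)·(-6) − (-8)² = -28.
Since det(H) < 0, H is indefinite and the critical point is a saddle point.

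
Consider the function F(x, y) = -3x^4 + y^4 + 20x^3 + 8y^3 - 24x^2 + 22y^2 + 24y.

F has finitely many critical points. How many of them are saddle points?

F separates as a function of x plus a function of y, so ∇F=0 decouples.
∂F/∂x = -12x(x - 4)(x - 1) = 0 at x ∈ {0, 1, 4}; ∂F/∂y = 4(y + 1)(y + 2)(y + 3) = 0 at y ∈ {-3, -2, -1}.
The Hessian is diagonal: diag(F_xx, F_yy). Second derivatives: F_xx(0)=-48, F_xx(1)=36, F_xx(4)=-144; F_yy(-3)=8, F_yy(-2)=-4, F_yy(-1)=8.
Saddle points occur where the two diagonal entries have opposite signs: (0, -3), (0, -1), (1, -2), (4, -3), (4, -1). Count: 5.

5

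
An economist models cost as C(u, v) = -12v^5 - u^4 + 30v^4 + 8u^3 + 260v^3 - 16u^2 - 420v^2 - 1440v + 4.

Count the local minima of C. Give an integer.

2

C separates as a function of u plus a function of v, so ∇C=0 decouples.
∂C/∂u = -4u(u - 4)(u - 2) = 0 at u ∈ {0, 2, 4}; ∂C/∂v = -60(v - 4)(v - 2)(v + 1)(v + 3) = 0 at v ∈ {-3, -1, 2, 4}.
The Hessian is diagonal: diag(C_uu, C_vv). Second derivatives: C_uu(0)=-32, C_uu(2)=16, C_uu(4)=-32; C_vv(-3)=4200, C_vv(-1)=-1800, C_vv(2)=1800, C_vv(4)=-4200.
Local minima occur where both diagonal entries positive: (2, -3), (2, 2). Count: 2.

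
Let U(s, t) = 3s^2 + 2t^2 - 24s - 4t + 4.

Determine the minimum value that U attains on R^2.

U(s,t) separates as P(s) + Q(t) + 4, so its minimum is min P + min Q + 4.
P'(s) = 6s - 24 vanishes at s ∈ {4}; Q'(t) = 4(t - 1) vanishes at t ∈ {1}.
Local minima of P (where P''>0): P(4)=-48. Local minima of Q: Q(1)=-2.
So the global minimum of U is P(4) + Q(1) + 4 = -48 − 2 + 4 = -46, attained at (4, 1).

-46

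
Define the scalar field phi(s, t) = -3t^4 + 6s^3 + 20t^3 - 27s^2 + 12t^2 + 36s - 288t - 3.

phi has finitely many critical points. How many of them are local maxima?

2

phi separates as a function of s plus a function of t, so ∇phi=0 decouples.
∂phi/∂s = 18(s - 2)(s - 1) = 0 at s ∈ {1, 2}; ∂phi/∂t = -12(t - 4)(t - 3)(t + 2) = 0 at t ∈ {-2, 3, 4}.
The Hessian is diagonal: diag(phi_ss, phi_tt). Second derivatives: phi_ss(1)=-18, phi_ss(2)=18; phi_tt(-2)=-360, phi_tt(3)=60, phi_tt(4)=-72.
Local maxima occur where both diagonal entries negative: (1, -2), (1, 4). Count: 2.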